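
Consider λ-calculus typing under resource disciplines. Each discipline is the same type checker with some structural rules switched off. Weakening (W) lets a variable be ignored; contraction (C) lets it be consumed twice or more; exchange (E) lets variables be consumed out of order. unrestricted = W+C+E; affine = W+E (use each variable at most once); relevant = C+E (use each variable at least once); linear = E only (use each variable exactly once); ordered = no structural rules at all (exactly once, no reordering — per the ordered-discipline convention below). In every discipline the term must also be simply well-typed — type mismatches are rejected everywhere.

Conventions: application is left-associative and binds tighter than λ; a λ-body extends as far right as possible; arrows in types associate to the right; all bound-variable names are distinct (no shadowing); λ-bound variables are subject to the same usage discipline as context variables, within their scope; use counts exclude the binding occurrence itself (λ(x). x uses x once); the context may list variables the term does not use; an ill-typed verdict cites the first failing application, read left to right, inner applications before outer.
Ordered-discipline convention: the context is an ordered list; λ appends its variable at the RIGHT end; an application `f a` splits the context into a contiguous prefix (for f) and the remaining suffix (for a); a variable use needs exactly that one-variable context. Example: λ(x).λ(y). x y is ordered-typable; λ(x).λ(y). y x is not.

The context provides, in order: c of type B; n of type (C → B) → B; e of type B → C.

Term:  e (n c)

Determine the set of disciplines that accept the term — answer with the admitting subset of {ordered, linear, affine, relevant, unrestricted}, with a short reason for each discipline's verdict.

accepted by: none
use counts: c ×1, n ×1, e ×1
order of uses: e, n, c
typing: ill-typed: an argument B mismatches the expected C → B
ordered ✗ (the type mismatch rejects it)
linear ✗ (not simply typable)
affine ✗ (fails simple typing)
relevant ✗ (a type mismatch blocks all five)
unrestricted ✗ (the type mismatch rejects it)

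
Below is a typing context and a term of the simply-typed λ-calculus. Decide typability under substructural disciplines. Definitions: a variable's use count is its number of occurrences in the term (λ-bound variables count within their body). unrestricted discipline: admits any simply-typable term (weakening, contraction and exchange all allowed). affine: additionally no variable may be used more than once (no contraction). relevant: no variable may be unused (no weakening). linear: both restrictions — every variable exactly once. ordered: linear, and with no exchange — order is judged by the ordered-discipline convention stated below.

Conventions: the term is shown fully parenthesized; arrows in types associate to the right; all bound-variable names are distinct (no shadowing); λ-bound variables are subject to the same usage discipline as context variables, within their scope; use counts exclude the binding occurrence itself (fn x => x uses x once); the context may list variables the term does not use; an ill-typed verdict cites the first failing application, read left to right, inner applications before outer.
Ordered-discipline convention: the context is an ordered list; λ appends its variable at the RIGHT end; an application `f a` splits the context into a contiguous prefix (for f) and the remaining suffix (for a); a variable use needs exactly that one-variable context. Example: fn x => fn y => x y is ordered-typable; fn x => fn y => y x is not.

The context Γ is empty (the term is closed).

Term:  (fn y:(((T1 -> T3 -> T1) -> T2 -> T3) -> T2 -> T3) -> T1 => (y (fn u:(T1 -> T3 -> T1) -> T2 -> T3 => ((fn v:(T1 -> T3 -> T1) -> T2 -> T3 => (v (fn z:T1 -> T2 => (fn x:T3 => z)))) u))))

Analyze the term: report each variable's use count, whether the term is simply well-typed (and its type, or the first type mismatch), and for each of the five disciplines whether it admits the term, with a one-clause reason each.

counts: y (λ-bound): 1, u (λ-bound): 1, v (λ-bound): 1, z (λ-bound): 1, x (λ-bound): 0
left-to-right use order: y, v, z, u
typing: ill-typed: argument of type (T1 -> T2) -> T3 -> T1 -> T2 where T1 -> T3 -> T1 is required
ordered ✗ (a type mismatch blocks all five)
linear ✗ (the type mismatch rejects it)
affine ✗ (not simply typable)
relevant ✗ (fails simple typing)
unrestricted ✗ (a type mismatch blocks all five)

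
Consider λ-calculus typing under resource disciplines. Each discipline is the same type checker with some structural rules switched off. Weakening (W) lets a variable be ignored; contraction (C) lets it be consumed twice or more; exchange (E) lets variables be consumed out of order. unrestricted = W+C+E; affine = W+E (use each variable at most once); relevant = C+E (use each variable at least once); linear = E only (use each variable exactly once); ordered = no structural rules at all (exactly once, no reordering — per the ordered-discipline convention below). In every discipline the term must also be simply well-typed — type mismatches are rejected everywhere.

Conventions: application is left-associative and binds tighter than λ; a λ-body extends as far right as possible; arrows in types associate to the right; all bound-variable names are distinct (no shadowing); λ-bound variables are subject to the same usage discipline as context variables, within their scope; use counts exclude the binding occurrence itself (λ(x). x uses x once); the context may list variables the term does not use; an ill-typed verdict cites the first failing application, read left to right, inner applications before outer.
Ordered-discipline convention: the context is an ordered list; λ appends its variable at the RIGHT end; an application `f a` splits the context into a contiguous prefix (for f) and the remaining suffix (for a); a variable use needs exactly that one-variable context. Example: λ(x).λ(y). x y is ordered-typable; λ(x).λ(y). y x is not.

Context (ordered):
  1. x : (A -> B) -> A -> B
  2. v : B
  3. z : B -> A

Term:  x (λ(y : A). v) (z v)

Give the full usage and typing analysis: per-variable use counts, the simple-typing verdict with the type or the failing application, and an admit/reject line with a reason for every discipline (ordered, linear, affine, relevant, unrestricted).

use counts: x: 1; v: 2; z: 1; y [bound]: 0
use order (left to right): x, v, z, v
typing: well-typed at B
ordered: ✗ — v ×2 used more than once (contraction); y never used (weakening)
linear: ✗ — v ×2 used more than once (contraction); y never used (weakening)
affine: ✗ — v ×2 used more than once (contraction)
relevant: ✗ — y never used (weakening)
unrestricted: ✓ — type-checks (B) and nothing is barred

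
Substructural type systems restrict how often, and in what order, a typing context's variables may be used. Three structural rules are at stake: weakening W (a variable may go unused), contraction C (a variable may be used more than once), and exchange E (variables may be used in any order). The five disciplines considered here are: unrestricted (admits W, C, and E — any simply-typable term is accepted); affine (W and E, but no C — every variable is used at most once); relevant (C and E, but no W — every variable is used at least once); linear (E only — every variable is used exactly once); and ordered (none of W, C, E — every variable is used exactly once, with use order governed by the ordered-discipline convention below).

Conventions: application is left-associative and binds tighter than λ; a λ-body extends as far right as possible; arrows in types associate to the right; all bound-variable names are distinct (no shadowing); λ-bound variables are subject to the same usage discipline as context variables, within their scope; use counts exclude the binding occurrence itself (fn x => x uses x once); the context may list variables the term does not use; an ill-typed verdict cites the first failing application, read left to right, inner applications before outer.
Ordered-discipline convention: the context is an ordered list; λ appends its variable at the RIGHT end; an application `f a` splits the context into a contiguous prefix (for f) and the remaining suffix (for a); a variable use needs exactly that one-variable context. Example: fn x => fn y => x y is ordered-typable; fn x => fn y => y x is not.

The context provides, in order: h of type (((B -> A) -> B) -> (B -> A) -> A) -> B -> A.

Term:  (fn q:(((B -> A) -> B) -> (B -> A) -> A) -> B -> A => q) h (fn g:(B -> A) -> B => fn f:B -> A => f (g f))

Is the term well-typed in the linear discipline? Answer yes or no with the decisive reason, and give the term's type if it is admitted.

no — f ×2 used more than once (contraction)
use counts: h: 1, q (λ-bound): 1, g (λ-bound): 1, f (λ-bound): 2
use order (left to right): q, h, f, g, f
typing: the term checks, with type B -> A
across the five disciplines: ordered ✗, linear ✗, affine ✗, relevant ✓, unrestricted ✓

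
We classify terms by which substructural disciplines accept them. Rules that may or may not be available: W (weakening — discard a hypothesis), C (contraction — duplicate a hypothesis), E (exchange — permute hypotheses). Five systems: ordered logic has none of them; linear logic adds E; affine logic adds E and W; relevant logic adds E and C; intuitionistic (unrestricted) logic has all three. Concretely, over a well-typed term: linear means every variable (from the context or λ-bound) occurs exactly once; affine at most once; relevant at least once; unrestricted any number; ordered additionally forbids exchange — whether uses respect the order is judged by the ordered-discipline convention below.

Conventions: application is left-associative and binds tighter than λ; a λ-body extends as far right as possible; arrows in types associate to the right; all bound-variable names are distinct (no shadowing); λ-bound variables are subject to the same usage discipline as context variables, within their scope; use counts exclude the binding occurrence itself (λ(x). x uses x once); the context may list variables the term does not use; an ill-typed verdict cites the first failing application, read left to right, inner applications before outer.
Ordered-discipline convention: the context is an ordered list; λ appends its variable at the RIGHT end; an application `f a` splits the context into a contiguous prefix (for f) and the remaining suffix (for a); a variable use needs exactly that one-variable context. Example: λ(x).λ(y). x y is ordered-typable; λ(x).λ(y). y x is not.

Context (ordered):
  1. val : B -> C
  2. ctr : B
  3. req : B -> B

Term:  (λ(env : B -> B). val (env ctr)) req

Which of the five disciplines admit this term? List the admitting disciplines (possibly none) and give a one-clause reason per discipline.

admitting disciplines: linear, affine, relevant, unrestricted
counts: val: 1; ctr: 1; req: 1; env (bound): 1
uses in reading order: val, env, ctr, req
typing: ✓ — C
ordered: ✗, use order val, env, ctr, req needs exchange
linear: ✓, exactly-once usage across val, ctr, req, env
affine: ✓, at most one use each (val, ctr, req, env)
relevant: ✓, at least one use each (val, ctr, req, env)
unrestricted: ✓, simply typable at C; W, C, E all held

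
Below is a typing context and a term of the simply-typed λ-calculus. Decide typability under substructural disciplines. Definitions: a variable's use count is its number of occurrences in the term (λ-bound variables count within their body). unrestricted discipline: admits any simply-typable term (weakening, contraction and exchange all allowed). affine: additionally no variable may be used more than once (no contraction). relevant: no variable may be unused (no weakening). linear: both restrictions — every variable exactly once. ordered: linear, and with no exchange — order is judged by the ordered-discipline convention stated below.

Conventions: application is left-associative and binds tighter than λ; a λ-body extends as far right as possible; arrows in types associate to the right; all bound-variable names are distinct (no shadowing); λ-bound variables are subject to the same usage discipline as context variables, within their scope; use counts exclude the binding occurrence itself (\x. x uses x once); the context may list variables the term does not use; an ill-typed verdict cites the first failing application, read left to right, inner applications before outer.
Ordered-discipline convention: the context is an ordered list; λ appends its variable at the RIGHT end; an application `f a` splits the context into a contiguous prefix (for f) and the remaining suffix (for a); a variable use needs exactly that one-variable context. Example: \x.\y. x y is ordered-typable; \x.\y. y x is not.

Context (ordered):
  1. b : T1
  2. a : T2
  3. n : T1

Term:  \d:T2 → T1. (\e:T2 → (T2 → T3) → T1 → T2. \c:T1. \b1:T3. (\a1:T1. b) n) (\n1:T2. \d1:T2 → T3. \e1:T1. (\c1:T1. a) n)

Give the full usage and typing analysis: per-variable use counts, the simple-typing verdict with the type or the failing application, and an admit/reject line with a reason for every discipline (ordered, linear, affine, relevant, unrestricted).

variable uses: b: 1, a: 1, n: 2, d (λ-bound): 0, e (λ-bound): 0, c (λ-bound): 0, b1 (λ-bound): 0, a1 (λ-bound): 0, n1 (λ-bound): 0, d1 (λ-bound): 0, e1 (λ-bound): 0, c1 (λ-bound): 0
uses in reading order: b, n, a, n
typing: ✓ — (T2 → T1) → T1 → T3 → T1
ordered ✗ (n ×2 used more than once (contraction); needs weakening: d, e, c, b1, a1, n1, d1, e1, c1 unused)
linear ✗ (n ×2 used more than once (contraction); needs weakening: d, e, c, b1, a1, n1, d1, e1, c1 unused)
affine ✗ (n ×2 used more than once (contraction))
relevant ✗ (needs weakening: d, e, c, b1, a1, n1, d1, e1, c1 unused)
unrestricted ✓ (type-checks ((T2 → T1) → T1 → T3 → T1) and nothing is barred)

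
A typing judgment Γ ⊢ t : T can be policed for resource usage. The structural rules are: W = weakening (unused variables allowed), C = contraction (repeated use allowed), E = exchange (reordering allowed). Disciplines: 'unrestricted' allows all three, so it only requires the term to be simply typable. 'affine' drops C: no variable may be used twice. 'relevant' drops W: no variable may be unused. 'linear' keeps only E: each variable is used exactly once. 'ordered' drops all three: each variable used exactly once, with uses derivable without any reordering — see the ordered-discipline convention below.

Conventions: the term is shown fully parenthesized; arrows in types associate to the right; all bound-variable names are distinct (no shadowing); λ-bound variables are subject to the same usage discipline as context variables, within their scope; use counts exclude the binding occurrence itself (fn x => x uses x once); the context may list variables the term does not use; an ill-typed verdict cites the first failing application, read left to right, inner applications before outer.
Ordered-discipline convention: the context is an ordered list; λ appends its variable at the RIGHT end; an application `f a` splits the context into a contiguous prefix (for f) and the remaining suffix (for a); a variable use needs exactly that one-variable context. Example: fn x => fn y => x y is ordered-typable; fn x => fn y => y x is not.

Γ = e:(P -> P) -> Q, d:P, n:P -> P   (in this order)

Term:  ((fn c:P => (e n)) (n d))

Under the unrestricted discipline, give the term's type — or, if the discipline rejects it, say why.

term : Q
variable uses: e ×1, d ×1, n ×2, c (bound) ×0
use order (left to right): e, n, n, d
typing: ✓ — Q
all disciplines: ordered ✗ · linear ✗ · affine ✗ · relevant ✗ · unrestricted ✓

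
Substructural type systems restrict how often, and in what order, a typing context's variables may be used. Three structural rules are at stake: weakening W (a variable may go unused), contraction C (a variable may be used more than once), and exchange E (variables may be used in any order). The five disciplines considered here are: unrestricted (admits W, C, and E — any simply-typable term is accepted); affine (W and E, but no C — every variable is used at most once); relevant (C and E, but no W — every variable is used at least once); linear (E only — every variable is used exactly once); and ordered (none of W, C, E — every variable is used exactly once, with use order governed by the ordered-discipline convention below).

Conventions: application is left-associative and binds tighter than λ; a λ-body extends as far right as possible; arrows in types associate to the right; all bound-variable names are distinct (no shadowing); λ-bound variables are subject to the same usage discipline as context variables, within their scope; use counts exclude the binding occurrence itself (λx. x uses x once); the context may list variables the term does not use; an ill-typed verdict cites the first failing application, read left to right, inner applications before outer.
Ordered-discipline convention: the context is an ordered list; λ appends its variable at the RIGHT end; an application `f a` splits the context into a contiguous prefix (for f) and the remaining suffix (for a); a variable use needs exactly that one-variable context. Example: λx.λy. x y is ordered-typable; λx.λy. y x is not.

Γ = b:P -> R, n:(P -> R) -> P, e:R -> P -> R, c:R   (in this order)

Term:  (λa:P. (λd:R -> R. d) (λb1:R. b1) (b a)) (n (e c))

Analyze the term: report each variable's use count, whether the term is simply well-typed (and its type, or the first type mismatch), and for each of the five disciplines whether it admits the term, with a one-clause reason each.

use counts: b: 1×; n: 1×; e: 1×; c: 1×; a [bound]: 1×; d [bound]: 1×; b1 [bound]: 1×
uses in reading order: d, b1, b, a, n, e, c
typing: well-typed — term : R
ordered: ✓ — single-use (b, n, e, c, a, d, b1), ordered derivation ok
linear: ✓ — b, n, e, c, a, d, b1: one use apiece
affine: ✓ — b, n, e, c, a, d, b1: no repeats, contraction unneeded
relevant: ✓ — at least one use each (b, n, e, c, a, d, b1)
unrestricted: ✓ — typability at R is all that's needed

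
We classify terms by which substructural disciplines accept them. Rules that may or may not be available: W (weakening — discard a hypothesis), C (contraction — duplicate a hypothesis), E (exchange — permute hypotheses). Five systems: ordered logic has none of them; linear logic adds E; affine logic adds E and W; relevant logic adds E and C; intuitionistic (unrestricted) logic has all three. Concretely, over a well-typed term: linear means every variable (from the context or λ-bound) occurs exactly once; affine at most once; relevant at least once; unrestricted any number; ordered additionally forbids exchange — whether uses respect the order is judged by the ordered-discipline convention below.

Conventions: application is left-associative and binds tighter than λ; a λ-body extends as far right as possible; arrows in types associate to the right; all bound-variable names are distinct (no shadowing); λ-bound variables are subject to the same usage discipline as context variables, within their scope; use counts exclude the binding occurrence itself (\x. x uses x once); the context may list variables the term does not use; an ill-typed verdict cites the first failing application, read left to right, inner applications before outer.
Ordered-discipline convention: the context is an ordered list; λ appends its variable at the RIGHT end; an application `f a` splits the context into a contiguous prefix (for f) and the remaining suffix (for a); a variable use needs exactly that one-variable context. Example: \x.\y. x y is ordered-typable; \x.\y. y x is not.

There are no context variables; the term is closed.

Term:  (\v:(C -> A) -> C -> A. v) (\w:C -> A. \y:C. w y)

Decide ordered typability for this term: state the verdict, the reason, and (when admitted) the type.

yes — v, w, y once each; derivable with no W/C/E; term : (C -> A) -> C -> A
counts: v (bound): 1, w (bound): 1, y (bound): 1
uses in reading order: v, w, y
typing: the term checks, with type (C -> A) -> C -> A
across the five disciplines: ordered ✓; linear ✓; affine ✓; relevant ✓; unrestricted ✓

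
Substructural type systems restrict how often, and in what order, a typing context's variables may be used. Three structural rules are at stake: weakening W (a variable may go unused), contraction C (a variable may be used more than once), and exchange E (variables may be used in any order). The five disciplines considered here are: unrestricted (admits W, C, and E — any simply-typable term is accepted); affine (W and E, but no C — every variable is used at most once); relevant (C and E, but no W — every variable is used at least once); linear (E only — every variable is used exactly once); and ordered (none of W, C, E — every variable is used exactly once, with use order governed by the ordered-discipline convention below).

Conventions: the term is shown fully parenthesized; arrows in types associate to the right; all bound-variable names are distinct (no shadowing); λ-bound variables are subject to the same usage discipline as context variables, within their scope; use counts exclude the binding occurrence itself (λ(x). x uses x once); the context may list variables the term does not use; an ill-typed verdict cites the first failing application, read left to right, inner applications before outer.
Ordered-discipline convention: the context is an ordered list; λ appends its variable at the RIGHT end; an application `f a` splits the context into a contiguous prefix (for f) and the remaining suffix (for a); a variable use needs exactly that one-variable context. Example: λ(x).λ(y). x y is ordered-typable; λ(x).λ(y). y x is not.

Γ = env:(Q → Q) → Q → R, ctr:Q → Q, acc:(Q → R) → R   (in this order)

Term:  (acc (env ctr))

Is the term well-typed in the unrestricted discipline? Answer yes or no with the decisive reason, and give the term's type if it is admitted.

yes — simply typable at R; W, C, E all held; term : R
counts: env ×1, ctr ×1, acc ×1
uses in reading order: acc, env, ctr
typing: ✓ — R
all disciplines: ordered ✗; linear ✓; affine ✓; relevant ✓; unrestricted ✓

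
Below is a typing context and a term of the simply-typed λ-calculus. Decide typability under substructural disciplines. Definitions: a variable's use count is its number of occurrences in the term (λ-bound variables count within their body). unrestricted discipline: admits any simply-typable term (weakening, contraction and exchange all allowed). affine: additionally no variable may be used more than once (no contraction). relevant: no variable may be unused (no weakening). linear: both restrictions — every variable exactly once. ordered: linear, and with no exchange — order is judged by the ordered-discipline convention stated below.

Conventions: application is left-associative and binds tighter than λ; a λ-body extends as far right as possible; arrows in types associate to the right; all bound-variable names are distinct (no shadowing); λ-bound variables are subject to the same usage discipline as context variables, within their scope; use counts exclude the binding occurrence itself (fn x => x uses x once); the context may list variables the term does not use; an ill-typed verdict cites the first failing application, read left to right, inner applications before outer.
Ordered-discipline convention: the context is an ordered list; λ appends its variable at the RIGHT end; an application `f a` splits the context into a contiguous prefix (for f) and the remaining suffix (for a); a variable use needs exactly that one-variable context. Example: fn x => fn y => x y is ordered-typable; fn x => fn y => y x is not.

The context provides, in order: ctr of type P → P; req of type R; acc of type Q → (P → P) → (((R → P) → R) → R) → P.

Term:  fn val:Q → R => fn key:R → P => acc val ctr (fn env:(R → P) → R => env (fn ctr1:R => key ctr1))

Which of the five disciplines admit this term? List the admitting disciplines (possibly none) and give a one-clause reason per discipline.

accepted by: none
variable uses: ctr: 1×, req: 0×, acc: 1×, val (bound): 1×, key (bound): 1×, env (bound): 1×, ctr1 (bound): 1×
uses in reading order: acc, val, ctr, env, key, ctr1
typing: ill-typed: a function awaiting Q gets Q → R
ordered: ✗ — fails simple typing
linear: ✗ — a type mismatch blocks all five
affine: ✗ — the type mismatch rejects it
relevant: ✗ — not simply typable
unrestricted: ✗ — fails simple typing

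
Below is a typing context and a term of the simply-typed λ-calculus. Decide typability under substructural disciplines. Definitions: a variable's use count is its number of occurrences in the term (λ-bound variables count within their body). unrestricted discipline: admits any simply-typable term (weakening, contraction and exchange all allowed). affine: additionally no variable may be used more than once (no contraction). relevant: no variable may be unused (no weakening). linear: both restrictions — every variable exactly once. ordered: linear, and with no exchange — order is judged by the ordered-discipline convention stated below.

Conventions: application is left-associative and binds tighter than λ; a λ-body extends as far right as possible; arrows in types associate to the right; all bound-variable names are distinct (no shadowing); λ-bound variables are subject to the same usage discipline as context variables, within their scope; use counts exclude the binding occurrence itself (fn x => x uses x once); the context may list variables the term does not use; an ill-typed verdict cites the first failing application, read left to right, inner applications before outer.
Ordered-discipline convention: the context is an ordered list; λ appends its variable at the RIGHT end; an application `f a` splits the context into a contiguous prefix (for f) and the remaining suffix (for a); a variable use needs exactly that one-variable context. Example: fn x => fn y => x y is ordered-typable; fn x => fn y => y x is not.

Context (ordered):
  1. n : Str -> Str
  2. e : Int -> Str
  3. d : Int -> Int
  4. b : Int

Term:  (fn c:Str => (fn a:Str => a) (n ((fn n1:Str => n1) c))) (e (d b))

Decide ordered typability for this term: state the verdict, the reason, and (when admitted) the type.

yes — one use each (n, e, d, b, c, a, n1); ordered split holds; term : Str
usage: n=1; e=1; d=1; b=1; c [bound]=1; a [bound]=1; n1 [bound]=1
left-to-right use order: a, n, n1, c, e, d, b
typing: well-typed at Str
summary: ordered ✓ · linear ✓ · affine ✓ · relevant ✓ · unrestricted ✓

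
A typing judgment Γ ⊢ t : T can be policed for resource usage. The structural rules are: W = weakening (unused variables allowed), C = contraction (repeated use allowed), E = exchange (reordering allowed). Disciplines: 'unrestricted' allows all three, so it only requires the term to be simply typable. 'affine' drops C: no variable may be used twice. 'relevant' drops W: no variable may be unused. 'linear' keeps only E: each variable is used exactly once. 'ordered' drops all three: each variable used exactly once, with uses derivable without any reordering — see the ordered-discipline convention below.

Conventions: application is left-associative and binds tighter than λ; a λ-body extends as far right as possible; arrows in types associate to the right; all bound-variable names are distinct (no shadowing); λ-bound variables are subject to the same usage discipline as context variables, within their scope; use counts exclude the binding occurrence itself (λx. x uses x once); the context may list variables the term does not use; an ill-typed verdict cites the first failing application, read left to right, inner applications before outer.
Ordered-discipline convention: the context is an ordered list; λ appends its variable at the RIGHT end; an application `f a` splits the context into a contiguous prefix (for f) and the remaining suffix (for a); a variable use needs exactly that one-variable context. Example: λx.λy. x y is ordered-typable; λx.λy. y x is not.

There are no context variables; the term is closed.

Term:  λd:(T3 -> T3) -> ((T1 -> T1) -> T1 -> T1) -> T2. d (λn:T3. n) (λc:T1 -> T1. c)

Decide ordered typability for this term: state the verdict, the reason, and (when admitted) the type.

yes — single-use (d, n, c), ordered derivation ok; term : ((T3 -> T3) -> ((T1 -> T1) -> T1 -> T1) -> T2) -> T2
variable uses: d [bound]: 1, n [bound]: 1, c [bound]: 1
use order (left to right): d, n, c
typing: well-typed at ((T3 -> T3) -> ((T1 -> T1) -> T1 -> T1) -> T2) -> T2
across the five disciplines: ordered ✓ · linear ✓ · affine ✓ · relevant ✓ · unrestricted ✓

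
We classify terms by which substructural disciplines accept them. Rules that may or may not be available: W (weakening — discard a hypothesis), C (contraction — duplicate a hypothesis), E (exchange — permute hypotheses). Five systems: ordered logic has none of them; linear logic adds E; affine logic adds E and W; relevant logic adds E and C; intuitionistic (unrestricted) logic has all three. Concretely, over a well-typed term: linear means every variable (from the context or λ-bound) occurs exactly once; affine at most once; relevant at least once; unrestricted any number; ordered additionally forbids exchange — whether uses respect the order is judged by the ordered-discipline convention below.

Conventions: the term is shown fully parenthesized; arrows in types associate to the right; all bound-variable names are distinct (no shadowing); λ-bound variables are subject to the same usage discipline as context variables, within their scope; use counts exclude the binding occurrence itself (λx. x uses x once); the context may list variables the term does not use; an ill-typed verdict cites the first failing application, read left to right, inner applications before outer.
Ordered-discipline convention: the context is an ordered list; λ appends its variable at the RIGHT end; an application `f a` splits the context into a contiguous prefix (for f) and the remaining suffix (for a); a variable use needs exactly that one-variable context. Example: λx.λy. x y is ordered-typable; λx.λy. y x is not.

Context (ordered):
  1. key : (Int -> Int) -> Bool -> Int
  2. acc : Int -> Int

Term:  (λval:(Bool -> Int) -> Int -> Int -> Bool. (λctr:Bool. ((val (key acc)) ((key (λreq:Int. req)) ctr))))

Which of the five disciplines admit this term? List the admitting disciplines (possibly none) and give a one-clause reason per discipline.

admitted by: relevant, unrestricted
counts: key: 2×; acc: 1×; val (bound): 1×; ctr (bound): 1×; req (bound): 1×
use order (left to right): val, key, acc, key, req, ctr
typing: ✓ — ((Bool -> Int) -> Int -> Int -> Bool) -> Bool -> Int -> Bool
ordered: ✗ — needs contraction — key ×2
linear: ✗ — needs contraction — key ×2
affine: ✗ — needs contraction — key ×2
relevant: ✓ — key, acc, val, ctr, req: all used, weakening unneeded
unrestricted: ✓ — type-checks (((Bool -> Int) -> Int -> Int -> Bool) -> Bool -> Int -> Bool) and nothing is barred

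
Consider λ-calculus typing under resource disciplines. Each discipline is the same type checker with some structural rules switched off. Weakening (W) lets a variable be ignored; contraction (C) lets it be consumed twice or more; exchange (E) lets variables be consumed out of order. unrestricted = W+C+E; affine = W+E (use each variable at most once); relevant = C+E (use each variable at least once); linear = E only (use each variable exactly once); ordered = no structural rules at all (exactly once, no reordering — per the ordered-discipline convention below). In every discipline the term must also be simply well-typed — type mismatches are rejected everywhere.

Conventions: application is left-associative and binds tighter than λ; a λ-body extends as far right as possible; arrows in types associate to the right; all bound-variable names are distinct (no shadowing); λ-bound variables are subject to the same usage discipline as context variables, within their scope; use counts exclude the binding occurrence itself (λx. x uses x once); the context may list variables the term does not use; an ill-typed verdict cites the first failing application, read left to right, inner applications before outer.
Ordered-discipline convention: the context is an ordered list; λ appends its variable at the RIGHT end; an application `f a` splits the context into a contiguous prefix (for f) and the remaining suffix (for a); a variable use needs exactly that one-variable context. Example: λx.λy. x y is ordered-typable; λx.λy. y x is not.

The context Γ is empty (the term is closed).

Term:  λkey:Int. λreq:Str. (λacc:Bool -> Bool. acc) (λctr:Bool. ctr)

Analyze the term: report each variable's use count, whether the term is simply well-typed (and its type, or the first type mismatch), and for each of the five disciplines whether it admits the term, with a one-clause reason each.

counts: key (λ-bound): 0; req (λ-bound): 0; acc (λ-bound): 1; ctr (λ-bound): 1
left-to-right use order: acc, ctr
typing: the term checks, with type Int -> Str -> Bool -> Bool
ordered: ✗ — needs weakening: key, req unused
linear: ✗ — needs weakening: key, req unused
affine: ✓ — none of key, req, acc, ctr used more than once
relevant: ✗ — needs weakening: key, req unused
unrestricted: ✓ — well-typed at Int -> Str -> Bool -> Bool; no restrictions here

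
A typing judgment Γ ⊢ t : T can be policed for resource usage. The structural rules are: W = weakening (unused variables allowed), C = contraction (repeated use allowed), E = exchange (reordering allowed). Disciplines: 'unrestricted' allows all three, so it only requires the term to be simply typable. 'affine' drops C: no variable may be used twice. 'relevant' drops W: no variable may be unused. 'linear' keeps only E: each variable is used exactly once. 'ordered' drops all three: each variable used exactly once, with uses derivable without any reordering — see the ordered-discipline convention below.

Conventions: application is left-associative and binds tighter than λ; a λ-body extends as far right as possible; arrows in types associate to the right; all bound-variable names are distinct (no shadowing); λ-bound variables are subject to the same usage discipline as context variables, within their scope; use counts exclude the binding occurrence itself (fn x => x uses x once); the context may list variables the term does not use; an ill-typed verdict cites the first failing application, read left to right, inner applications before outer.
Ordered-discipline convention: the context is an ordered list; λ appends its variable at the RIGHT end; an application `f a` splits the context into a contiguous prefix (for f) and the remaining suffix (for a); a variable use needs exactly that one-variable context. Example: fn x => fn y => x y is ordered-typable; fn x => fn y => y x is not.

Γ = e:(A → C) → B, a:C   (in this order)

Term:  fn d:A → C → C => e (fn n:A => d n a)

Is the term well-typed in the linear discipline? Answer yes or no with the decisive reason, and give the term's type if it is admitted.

yes — exactly-once usage across e, a, d, n; term : (A → C → C) → B
usage: e: 1, a: 1, d [bound]: 1, n [bound]: 1
use order (left to right): e, d, n, a
typing: the term checks, with type (A → C → C) → B
per-discipline verdicts: ordered ✗ | linear ✓ | affine ✓ | relevant ✓ | unrestricted ✓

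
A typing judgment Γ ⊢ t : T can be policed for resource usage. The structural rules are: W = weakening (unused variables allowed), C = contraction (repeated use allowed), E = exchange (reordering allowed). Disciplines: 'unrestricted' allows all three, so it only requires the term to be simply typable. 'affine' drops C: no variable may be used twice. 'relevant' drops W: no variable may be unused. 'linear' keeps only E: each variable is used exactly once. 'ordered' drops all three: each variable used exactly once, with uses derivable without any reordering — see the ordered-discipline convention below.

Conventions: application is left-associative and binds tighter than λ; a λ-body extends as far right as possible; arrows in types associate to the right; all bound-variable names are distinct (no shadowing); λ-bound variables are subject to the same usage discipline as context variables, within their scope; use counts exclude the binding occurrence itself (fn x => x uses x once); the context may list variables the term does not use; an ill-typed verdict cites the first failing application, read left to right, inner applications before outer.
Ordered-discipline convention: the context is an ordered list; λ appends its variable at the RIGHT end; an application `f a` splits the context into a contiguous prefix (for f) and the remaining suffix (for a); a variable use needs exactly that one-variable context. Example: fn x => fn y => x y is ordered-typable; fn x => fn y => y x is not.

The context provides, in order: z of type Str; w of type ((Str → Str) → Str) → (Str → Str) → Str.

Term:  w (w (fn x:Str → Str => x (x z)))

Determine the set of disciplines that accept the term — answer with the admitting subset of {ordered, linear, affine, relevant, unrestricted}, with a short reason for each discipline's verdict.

accepted by: relevant, unrestricted
counts: z ×1; w ×2; x [bound] ×2
order of uses: w, w, x, x, z
typing: well-typed at (Str → Str) → Str
ordered: ✗, uses contraction: w ×2, x ×2
linear: ✗, uses contraction: w ×2, x ×2
affine: ✗, uses contraction: w ×2, x ×2
relevant: ✓, at least one use each (z, w, x)
unrestricted: ✓, typability at (Str → Str) → Str is all that's needed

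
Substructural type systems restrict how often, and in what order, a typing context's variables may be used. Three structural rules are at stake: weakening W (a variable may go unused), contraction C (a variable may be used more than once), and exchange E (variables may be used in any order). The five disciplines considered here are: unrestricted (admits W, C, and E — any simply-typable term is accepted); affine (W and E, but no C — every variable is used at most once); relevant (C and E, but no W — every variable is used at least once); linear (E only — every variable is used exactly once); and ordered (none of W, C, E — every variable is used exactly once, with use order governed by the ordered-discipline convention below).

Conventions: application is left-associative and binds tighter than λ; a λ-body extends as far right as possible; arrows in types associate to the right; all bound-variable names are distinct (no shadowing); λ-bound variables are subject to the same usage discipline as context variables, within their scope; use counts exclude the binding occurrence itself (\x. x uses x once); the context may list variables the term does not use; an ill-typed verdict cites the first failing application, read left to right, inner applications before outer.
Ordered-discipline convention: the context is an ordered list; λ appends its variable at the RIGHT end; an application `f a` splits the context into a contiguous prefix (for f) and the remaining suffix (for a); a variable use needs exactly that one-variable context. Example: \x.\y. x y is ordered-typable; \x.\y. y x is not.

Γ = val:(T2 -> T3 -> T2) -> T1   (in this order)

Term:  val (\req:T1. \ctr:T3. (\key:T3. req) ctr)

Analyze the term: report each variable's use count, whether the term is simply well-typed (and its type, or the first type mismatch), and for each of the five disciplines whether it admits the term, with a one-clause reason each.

counts: val=1, req (bound)=1, ctr (bound)=1, key (bound)=0
order of uses: val, req, ctr
typing: ill-typed: an application expects T2 -> T3 -> T2 but receives T1 -> T3 -> T1
ordered: ✗, not simply typable
linear: ✗, fails simple typing
affine: ✗, a type mismatch blocks all five
relevant: ✗, the type mismatch rejects it
unrestricted: ✗, not simply typable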